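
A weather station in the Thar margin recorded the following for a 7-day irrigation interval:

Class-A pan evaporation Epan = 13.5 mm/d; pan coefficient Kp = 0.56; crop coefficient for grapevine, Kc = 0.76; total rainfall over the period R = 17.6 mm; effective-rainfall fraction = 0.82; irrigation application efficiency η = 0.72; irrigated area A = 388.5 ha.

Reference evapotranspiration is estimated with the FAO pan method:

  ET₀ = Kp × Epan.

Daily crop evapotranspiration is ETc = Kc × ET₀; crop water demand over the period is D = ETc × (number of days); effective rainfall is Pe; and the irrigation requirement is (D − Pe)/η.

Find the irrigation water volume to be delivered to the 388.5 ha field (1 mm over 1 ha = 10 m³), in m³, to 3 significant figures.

139000 m³

ET₀ = 0.56 × 13.5 = 7.5600 mm/d
ETc = Kc × ET₀ = 0.76 × 7.5600 = 5.7456 mm/d
Crop demand D = ETc × 7 d = 5.7456 × 7 = 40.219 mm
Pe = 0.82 × 17.6 = 14.432 mm
D − Pe = 40.219 − 14.432 = 25.787 mm
Gross irrigation = 25.787 / 0.72 = 35.815 mm
Volume = 35.815 mm × 388.5 ha × 10 = 139141.3 m³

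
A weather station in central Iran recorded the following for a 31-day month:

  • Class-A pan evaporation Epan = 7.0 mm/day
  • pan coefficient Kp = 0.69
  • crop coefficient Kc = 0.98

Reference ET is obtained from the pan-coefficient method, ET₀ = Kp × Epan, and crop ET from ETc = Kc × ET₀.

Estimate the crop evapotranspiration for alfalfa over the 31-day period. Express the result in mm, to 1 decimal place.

ET₀ = 0.69 × 7.0 = 4.8300 mm/d
ETc = Kc × ET₀ = 0.98 × 4.8300 = 4.7334 mm/d
Over 31 days: 4.7334 × 31 = 146.735 mm

146.7 mm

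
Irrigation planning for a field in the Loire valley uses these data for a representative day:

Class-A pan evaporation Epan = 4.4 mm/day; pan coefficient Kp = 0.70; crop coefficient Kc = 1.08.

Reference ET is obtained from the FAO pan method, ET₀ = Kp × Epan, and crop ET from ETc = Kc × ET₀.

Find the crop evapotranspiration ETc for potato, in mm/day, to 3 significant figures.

3.33 mm/day

ET₀ = 0.70 × 4.4 = 3.0800 mm/d
ETc = Kc × ET₀ = 1.08 × 3.0800 = 3.3264 mm/d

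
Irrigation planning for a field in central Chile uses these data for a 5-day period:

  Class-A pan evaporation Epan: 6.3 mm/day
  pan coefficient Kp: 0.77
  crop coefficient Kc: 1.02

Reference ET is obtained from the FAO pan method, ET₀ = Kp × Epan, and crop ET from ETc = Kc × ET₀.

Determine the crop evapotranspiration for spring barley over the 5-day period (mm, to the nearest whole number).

25 mm

ET₀ = 0.77 × 6.3 = 4.8510 mm/d
ETc = Kc × ET₀ = 1.02 × 4.8510 = 4.9480 mm/d
Over 5 days: 4.9480 × 5 = 24.740 mm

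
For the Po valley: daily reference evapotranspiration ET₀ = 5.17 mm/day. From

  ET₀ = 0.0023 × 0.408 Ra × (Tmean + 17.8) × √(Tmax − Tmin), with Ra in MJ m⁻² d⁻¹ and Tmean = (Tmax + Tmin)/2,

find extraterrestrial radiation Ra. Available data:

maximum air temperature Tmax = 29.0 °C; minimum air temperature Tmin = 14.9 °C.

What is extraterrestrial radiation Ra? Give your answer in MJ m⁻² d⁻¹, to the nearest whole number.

Tmean = (29.0+14.9)/2 = 21.95 °C; ΔT = 14.1
Ra = ET₀ / [0.0023 × 0.408 × (Tmean+17.8) × √ΔT]
   = 5.17 / (0.0023 × 0.408 × 39.75 × 3.7550) = 36.911 MJ m⁻² d⁻¹

37 MJ m⁻² d⁻¹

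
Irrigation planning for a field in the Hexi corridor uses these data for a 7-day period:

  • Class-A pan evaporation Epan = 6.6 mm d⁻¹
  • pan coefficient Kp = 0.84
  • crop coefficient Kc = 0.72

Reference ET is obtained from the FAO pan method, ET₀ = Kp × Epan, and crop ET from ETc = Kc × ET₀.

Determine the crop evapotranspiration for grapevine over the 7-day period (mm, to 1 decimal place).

ET₀ = 0.84 × 6.6 = 5.5440 mm/d
ETc = Kc × ET₀ = 0.72 × 5.5440 = 3.9917 mm/d
Over 7 days: 3.9917 × 7 = 27.942 mm

27.9 mm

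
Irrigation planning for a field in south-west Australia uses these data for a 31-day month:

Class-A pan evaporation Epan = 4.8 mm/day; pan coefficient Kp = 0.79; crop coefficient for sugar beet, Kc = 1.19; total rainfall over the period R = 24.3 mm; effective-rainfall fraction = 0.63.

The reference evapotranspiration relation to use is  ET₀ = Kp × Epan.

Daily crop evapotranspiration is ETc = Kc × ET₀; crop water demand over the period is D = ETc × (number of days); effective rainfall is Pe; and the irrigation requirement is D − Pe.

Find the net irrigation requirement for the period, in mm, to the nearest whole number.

125 mm

ET₀ = 0.79 × 4.8 = 3.7920 mm/d
ETc = Kc × ET₀ = 1.19 × 3.7920 = 4.5125 mm/d
Crop demand D = ETc × 31 d = 4.5125 × 31 = 139.888 mm
Pe = 0.63 × 24.3 = 15.309 mm
D − Pe = 139.888 − 15.309 = 124.579 mm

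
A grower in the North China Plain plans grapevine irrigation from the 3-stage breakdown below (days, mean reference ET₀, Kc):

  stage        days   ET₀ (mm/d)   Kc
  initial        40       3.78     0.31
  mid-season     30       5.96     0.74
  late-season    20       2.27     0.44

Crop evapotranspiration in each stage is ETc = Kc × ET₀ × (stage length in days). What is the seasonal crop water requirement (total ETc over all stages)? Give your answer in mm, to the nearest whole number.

199 mm

initial: 0.31 × 3.78 × 40 = 46.87 mm
mid-season: 0.74 × 5.96 × 30 = 132.31 mm
late-season: 0.44 × 2.27 × 20 = 19.98 mm
Seasonal total = 199.16 mm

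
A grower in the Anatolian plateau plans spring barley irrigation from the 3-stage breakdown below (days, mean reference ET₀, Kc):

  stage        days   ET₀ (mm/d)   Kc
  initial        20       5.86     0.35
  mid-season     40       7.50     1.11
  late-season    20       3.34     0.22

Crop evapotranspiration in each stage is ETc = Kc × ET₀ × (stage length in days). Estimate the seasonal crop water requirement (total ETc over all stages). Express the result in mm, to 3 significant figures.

389 mm

initial: 0.35 × 5.86 × 20 = 41.02 mm
mid-season: 1.11 × 7.50 × 40 = 333.00 mm
late-season: 0.22 × 3.34 × 20 = 14.70 mm
Seasonal total = 388.72 mm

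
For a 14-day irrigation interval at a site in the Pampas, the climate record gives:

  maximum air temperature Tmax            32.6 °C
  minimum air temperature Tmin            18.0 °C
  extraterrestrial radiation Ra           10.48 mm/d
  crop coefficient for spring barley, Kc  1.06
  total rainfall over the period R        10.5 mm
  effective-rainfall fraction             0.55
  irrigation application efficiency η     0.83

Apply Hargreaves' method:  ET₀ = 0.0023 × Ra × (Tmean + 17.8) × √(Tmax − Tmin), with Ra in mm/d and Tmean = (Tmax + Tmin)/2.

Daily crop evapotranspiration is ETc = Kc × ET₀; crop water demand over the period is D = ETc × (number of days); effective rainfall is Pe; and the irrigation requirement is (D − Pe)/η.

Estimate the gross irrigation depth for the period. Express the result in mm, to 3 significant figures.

64.0 mm

Tmean = (32.6 + 18.0)/2 = 25.30 °C
ET₀ = 0.0023 × 10.48 × (25.30 + 17.8) × √14.6 = 0.0023 × 10.48 × 43.10 × 3.8210 = 3.9696 mm/d
ETc = Kc × ET₀ = 1.06 × 3.9696 = 4.2078 mm/d
Crop demand D = ETc × 14 d = 4.2078 × 14 = 58.909 mm
Pe = 0.55 × 10.5 = 5.775 mm
D − Pe = 58.909 − 5.775 = 53.134 mm
Gross irrigation = 53.134 / 0.83 = 64.017 mm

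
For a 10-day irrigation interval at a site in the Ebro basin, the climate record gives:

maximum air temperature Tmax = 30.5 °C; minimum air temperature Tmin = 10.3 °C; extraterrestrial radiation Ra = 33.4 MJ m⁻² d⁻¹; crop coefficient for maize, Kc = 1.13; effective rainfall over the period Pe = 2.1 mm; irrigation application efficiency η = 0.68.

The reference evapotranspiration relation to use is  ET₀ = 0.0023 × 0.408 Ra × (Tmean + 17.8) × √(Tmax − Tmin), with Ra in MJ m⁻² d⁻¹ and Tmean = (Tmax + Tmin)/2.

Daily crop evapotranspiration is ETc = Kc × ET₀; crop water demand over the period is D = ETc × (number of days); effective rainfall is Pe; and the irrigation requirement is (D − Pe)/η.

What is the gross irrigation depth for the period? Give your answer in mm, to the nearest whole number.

86 mm

Tmean = (30.5 + 10.3)/2 = 20.40 °C
0.408 Ra = 0.408 × 33.4 = 13.6272 mm/d equivalent
ET₀ = 0.0023 × 13.6272 × (20.40 + 17.8) × √20.2 = 0.0023 × 13.6272 × 38.20 × 4.4944 = 5.3811 mm/d
ETc = Kc × ET₀ = 1.13 × 5.3811 = 6.0806 mm/d
Crop demand D = ETc × 10 d = 6.0806 × 10 = 60.806 mm
D − Pe = 60.806 − 2.1 = 58.706 mm
Gross irrigation = 58.706 / 0.68 = 86.332 mm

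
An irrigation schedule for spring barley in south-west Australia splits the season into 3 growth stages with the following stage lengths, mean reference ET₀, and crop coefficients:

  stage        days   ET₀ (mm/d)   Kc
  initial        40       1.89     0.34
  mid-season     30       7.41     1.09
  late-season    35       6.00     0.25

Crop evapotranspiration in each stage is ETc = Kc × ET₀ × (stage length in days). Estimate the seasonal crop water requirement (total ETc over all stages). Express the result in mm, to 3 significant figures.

321 mm

initial: 0.34 × 1.89 × 40 = 25.70 mm
mid-season: 1.09 × 7.41 × 30 = 242.31 mm
late-season: 0.25 × 6.00 × 35 = 52.50 mm
Seasonal total = 320.51 mm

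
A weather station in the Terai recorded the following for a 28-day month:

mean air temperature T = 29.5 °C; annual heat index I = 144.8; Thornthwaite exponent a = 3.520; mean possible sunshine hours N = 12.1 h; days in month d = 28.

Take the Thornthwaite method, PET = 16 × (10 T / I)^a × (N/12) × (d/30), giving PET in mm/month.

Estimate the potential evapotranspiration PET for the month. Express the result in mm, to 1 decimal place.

184.3 mm

10T/I = 10 × 29.5 / 144.8 = 2.0373
(10T/I)^a = 2.0373^3.520 = 12.2426
Uncorrected PET = 16 × 12.2426 = 195.882 mm
Correction = (N/12)(d/30) = (12.1/12)(28/30) = 0.9411
PET = 195.882 × 0.9411 = 184.345 mm/month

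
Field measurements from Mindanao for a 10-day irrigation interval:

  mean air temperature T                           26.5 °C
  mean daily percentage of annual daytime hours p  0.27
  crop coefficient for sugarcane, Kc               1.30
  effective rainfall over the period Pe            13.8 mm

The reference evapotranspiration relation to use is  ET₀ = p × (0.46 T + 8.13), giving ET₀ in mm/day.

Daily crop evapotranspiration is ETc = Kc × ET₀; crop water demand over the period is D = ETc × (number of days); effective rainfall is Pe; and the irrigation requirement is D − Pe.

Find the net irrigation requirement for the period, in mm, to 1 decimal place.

57.5 mm

ET₀ = 0.27 × (0.46 × 26.5 + 8.13) = 0.27 × 20.320 = 5.4864 mm/d
ETc = Kc × ET₀ = 1.30 × 5.4864 = 7.1323 mm/d
Crop demand D = ETc × 10 d = 7.1323 × 10 = 71.323 mm
D − Pe = 71.323 − 13.8 = 57.523 mm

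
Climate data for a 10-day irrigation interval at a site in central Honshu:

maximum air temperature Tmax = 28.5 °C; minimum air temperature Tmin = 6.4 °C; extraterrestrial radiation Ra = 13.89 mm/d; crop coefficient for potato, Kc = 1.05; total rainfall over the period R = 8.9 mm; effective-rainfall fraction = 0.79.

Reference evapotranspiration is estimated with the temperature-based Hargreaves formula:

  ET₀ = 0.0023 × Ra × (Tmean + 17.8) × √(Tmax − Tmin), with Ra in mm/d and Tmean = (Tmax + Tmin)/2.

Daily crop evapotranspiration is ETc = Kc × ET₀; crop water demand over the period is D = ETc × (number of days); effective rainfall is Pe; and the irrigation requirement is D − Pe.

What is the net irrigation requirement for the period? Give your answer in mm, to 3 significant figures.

48.6 mm

Tmean = (28.5 + 6.4)/2 = 17.45 °C
ET₀ = 0.0023 × 13.89 × (17.45 + 17.8) × √22.1 = 0.0023 × 13.89 × 35.25 × 4.7011 = 5.2941 mm/d
ETc = Kc × ET₀ = 1.05 × 5.2941 = 5.5588 mm/d
Crop demand D = ETc × 10 d = 5.5588 × 10 = 55.588 mm
Pe = 0.79 × 8.9 = 7.031 mm
D − Pe = 55.588 − 7.031 = 48.557 mm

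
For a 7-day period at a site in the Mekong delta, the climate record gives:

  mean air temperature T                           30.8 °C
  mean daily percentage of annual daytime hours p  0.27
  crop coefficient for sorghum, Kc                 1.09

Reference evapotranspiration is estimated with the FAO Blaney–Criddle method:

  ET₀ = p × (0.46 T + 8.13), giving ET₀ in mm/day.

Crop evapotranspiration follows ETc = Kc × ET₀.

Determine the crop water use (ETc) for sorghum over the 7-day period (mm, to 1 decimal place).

ET₀ = 0.27 × (0.46 × 30.8 + 8.13) = 0.27 × 22.298 = 6.0205 mm/d
ETc = Kc × ET₀ = 1.09 × 6.0205 = 6.5623 mm/d
Over 7 days: 6.5623 × 7 = 45.936 mm

45.9 mm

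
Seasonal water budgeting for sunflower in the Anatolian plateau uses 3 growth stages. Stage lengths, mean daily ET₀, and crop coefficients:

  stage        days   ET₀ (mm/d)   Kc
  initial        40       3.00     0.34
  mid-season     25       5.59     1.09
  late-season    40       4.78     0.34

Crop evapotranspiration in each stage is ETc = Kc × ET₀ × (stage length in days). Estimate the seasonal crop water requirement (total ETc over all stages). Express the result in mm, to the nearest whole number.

initial: 0.34 × 3.00 × 40 = 40.80 mm
mid-season: 1.09 × 5.59 × 25 = 152.33 mm
late-season: 0.34 × 4.78 × 40 = 65.01 mm
Seasonal total = 258.14 mm

258 mm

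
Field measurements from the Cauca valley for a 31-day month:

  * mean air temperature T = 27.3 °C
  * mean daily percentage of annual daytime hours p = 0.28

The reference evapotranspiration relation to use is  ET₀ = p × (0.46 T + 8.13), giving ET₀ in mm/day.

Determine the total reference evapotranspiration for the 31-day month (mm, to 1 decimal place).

179.6 mm

ET₀ = 0.28 × (0.46 × 27.3 + 8.13) = 0.28 × 20.688 = 5.7926 mm/d
Monthly total = 5.7926 × 31 = 179.571 mm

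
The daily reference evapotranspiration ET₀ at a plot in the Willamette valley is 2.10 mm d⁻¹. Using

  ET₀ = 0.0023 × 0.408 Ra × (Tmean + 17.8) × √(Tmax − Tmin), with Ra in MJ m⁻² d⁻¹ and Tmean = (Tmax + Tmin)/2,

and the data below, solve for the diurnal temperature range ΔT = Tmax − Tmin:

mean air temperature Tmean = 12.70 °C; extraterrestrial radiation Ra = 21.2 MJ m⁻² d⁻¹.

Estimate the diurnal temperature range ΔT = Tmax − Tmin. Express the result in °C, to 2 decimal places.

√ΔT = ET₀ / [0.0023 × 0.408 × Ra × (Tmean+17.8)] = 2.10 / (0.0023 × 8.6496 × 30.50) = 3.4610
ΔT = 3.4610² = 11.979 °C

11.98 °C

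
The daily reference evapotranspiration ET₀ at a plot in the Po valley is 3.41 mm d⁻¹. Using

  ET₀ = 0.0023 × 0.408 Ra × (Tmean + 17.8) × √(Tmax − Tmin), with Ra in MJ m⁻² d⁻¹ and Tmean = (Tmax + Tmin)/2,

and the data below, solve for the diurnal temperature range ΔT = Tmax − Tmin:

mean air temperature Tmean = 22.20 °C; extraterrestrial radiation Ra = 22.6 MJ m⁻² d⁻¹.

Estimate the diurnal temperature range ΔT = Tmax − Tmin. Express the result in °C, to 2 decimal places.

√ΔT = ET₀ / [0.0023 × 0.408 × Ra × (Tmean+17.8)] = 3.41 / (0.0023 × 9.2208 × 40.00) = 4.0197
ΔT = 4.0197² = 16.158 °C

16.16 °C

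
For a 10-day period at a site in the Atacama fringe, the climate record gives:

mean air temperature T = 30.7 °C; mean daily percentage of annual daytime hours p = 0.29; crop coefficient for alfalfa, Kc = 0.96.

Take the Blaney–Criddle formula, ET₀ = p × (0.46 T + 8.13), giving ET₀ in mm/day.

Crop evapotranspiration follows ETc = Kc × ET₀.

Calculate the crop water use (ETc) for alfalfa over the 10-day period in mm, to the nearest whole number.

ET₀ = 0.29 × (0.46 × 30.7 + 8.13) = 0.29 × 22.252 = 6.4531 mm/d
ETc = Kc × ET₀ = 0.96 × 6.4531 = 6.1950 mm/d
Over 10 days: 6.1950 × 10 = 61.950 mm

62 mm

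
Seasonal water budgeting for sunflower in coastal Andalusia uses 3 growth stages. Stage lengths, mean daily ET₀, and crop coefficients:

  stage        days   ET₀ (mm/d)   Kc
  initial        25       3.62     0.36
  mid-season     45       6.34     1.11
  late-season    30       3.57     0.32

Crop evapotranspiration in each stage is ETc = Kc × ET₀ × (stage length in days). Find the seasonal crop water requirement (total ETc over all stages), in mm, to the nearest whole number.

384 mm

initial: 0.36 × 3.62 × 25 = 32.58 mm
mid-season: 1.11 × 6.34 × 45 = 316.68 mm
late-season: 0.32 × 3.57 × 30 = 34.27 mm
Seasonal total = 383.53 mm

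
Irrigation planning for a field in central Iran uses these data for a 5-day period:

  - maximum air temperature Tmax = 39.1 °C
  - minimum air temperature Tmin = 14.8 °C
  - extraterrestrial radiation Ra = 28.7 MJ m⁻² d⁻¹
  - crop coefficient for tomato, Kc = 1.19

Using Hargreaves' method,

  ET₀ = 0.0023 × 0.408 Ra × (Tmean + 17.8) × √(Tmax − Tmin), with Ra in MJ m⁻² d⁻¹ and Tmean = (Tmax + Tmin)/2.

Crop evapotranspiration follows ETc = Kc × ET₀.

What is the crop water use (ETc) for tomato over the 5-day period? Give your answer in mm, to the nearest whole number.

35 mm

Tmean = (39.1 + 14.8)/2 = 26.95 °C
0.408 Ra = 0.408 × 28.7 = 11.7096 mm/d equivalent
ET₀ = 0.0023 × 11.7096 × (26.95 + 17.8) × √24.3 = 0.0023 × 11.7096 × 44.75 × 4.9295 = 5.9411 mm/d
ETc = Kc × ET₀ = 1.19 × 5.9411 = 7.0699 mm/d
Over 5 days: 7.0699 × 5 = 35.350 mm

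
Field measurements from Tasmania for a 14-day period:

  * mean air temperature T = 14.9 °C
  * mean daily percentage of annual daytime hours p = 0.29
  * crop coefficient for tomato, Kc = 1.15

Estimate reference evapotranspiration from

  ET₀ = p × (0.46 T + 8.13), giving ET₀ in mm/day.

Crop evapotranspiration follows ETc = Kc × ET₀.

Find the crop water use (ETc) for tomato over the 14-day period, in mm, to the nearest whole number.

ET₀ = 0.29 × (0.46 × 14.9 + 8.13) = 0.29 × 14.984 = 4.3454 mm/d
ETc = Kc × ET₀ = 1.15 × 4.3454 = 4.9972 mm/d
Over 14 days: 4.9972 × 14 = 69.961 mm

70 mm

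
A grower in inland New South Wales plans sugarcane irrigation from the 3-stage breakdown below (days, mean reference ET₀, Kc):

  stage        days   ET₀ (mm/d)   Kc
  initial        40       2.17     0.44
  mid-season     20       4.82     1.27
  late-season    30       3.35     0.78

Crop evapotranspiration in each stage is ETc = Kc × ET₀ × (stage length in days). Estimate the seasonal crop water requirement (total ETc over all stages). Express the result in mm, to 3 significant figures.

initial: 0.44 × 2.17 × 40 = 38.19 mm
mid-season: 1.27 × 4.82 × 20 = 122.43 mm
late-season: 0.78 × 3.35 × 30 = 78.39 mm
Seasonal total = 239.01 mm

239 mm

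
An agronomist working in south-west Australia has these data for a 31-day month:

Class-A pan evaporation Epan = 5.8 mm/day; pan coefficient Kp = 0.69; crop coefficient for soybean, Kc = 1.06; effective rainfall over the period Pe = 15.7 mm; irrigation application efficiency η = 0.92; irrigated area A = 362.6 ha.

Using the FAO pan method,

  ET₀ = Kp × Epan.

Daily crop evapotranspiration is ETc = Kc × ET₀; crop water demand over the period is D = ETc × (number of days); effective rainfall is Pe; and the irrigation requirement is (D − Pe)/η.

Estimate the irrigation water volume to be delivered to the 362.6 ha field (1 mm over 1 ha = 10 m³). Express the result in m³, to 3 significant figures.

456000 m³

ET₀ = 0.69 × 5.8 = 4.0020 mm/d
ETc = Kc × ET₀ = 1.06 × 4.0020 = 4.2421 mm/d
Crop demand D = ETc × 31 d = 4.2421 × 31 = 131.505 mm
D − Pe = 131.505 − 15.7 = 115.805 mm
Gross irrigation = 115.805 / 0.92 = 125.875 mm
Volume = 125.875 mm × 362.6 ha × 10 = 456422.8 m³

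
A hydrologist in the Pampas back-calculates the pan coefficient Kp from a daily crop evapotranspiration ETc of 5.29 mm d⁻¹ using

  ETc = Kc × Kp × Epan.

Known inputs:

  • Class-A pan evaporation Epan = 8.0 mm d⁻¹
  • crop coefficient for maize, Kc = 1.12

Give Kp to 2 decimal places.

0.59

ETc = Kc × Kp × Epan  ⇒  Kp = ETc / (Kc × Epan)
Kp = 5.29 / (1.12 × 8.0) = 5.29 / 8.960 = 0.5904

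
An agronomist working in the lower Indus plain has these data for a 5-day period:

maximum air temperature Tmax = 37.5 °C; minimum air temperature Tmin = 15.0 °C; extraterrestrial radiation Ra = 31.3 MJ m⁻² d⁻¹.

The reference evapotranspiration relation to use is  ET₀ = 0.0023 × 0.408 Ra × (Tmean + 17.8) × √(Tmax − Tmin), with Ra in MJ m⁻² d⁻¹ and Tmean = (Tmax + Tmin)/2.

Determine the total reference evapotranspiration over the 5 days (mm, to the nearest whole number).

31 mm

Tmean = (37.5 + 15.0)/2 = 26.25 °C
0.408 Ra = 0.408 × 31.3 = 12.7704 mm/d equivalent
ET₀ = 0.0023 × 12.7704 × (26.25 + 17.8) × √22.5 = 0.0023 × 12.7704 × 44.05 × 4.7434 = 6.1372 mm/d
Over 5 days: 6.1372 × 5 = 30.686 mm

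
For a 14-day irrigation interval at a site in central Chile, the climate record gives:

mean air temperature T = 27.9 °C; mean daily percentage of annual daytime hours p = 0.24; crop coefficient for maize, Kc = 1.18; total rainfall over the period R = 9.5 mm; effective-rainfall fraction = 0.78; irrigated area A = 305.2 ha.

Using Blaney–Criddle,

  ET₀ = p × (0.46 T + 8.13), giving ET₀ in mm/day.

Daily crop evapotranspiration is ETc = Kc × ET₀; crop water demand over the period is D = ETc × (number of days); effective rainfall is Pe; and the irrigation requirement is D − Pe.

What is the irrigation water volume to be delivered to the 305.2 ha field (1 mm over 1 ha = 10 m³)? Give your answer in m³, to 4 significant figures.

231100 m³

ET₀ = 0.24 × (0.46 × 27.9 + 8.13) = 0.24 × 20.964 = 5.0314 mm/d
ETc = Kc × ET₀ = 1.18 × 5.0314 = 5.9371 mm/d
Crop demand D = ETc × 14 d = 5.9371 × 14 = 83.119 mm
Pe = 0.78 × 9.5 = 7.410 mm
D − Pe = 83.119 − 7.410 = 75.709 mm
Volume = 75.709 mm × 305.2 ha × 10 = 231063.9 m³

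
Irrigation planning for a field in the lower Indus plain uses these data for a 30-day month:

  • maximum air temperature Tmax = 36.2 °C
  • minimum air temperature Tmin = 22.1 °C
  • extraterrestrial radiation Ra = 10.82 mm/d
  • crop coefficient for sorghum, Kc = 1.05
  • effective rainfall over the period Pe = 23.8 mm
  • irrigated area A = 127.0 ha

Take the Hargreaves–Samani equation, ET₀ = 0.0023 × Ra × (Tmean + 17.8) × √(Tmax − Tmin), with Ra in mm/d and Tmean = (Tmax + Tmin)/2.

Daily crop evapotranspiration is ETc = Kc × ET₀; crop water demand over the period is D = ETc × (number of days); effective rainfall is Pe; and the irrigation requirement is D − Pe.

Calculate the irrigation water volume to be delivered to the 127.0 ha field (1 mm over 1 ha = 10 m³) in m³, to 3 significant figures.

145000 m³

Tmean = (36.2 + 22.1)/2 = 29.15 °C
ET₀ = 0.0023 × 10.82 × (29.15 + 17.8) × √14.1 = 0.0023 × 10.82 × 46.95 × 3.7550 = 4.3873 mm/d
ETc = Kc × ET₀ = 1.05 × 4.3873 = 4.6067 mm/d
Crop demand D = ETc × 30 d = 4.6067 × 30 = 138.201 mm
D − Pe = 138.201 − 23.8 = 114.401 mm
Volume = 114.401 mm × 127.0 ha × 10 = 145289.3 m³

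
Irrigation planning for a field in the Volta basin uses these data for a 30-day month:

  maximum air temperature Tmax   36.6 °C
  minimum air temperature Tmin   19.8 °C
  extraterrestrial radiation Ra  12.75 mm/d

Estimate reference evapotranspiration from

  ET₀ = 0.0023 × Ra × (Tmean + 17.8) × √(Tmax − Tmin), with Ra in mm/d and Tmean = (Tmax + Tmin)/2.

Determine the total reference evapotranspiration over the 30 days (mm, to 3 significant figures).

Tmean = (36.6 + 19.8)/2 = 28.20 °C
ET₀ = 0.0023 × 12.75 × (28.20 + 17.8) × √16.8 = 0.0023 × 12.75 × 46.00 × 4.0988 = 5.5291 mm/d
Over 30 days: 5.5291 × 30 = 165.873 mm

166 mm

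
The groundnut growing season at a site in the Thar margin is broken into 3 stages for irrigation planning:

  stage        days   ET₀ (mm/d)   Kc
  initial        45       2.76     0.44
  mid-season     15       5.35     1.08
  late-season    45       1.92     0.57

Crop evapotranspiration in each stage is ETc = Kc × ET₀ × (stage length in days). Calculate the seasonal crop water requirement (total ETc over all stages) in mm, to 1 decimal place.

initial: 0.44 × 2.76 × 45 = 54.65 mm
mid-season: 1.08 × 5.35 × 15 = 86.67 mm
late-season: 0.57 × 1.92 × 45 = 49.25 mm
Seasonal total = 190.57 mm

190.6 mm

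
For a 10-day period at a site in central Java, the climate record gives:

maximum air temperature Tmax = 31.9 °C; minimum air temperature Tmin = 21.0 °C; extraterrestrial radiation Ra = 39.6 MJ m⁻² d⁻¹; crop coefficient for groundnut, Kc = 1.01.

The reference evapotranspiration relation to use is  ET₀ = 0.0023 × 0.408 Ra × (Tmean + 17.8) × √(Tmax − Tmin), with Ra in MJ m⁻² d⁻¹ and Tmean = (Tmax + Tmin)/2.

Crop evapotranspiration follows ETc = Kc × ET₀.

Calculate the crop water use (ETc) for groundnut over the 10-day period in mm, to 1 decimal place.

Tmean = (31.9 + 21.0)/2 = 26.45 °C
0.408 Ra = 0.408 × 39.6 = 16.1568 mm/d equivalent
ET₀ = 0.0023 × 16.1568 × (26.45 + 17.8) × √10.9 = 0.0023 × 16.1568 × 44.25 × 3.3015 = 5.4288 mm/d
ETc = Kc × ET₀ = 1.01 × 5.4288 = 5.4831 mm/d
Over 10 days: 5.4831 × 10 = 54.831 mm

54.8 mm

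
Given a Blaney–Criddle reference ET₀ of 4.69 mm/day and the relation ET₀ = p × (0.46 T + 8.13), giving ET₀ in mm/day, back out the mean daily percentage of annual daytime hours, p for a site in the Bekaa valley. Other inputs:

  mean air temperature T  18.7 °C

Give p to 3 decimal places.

0.280

p = ET₀ / (0.46 T + 8.13) = 4.69 / (0.46 × 18.7 + 8.13) = 4.69 / 16.732 = 0.2803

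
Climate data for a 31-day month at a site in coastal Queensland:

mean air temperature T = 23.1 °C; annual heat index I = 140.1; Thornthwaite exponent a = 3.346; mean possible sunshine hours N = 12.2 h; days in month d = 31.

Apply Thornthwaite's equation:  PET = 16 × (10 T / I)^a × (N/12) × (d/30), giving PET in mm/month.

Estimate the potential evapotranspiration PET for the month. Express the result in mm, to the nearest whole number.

90 mm

10T/I = 10 × 23.1 / 140.1 = 1.6488
(10T/I)^a = 1.6488^3.346 = 5.3290
Uncorrected PET = 16 × 5.3290 = 85.264 mm
Correction = (N/12)(d/30) = (12.2/12)(31/30) = 1.0506
PET = 85.264 × 1.0506 = 89.578 mm/month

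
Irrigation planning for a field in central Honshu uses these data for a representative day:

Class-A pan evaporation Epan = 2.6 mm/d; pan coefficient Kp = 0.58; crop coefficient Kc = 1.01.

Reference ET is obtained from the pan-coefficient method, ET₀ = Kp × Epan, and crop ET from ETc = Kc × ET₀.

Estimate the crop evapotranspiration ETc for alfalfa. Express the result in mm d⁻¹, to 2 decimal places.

1.52 mm d⁻¹

ET₀ = 0.58 × 2.6 = 1.5080 mm/d
ETc = Kc × ET₀ = 1.01 × 1.5080 = 1.5231 mm/d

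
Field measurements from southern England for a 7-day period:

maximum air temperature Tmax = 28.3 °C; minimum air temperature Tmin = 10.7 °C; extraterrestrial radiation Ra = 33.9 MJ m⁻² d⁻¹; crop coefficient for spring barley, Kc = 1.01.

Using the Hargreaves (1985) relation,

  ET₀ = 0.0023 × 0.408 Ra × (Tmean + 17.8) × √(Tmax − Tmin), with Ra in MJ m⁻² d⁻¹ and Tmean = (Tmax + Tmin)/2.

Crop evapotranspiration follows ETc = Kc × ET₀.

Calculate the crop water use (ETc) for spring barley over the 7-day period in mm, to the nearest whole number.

35 mm

Tmean = (28.3 + 10.7)/2 = 19.50 °C
0.408 Ra = 0.408 × 33.9 = 13.8312 mm/d equivalent
ET₀ = 0.0023 × 13.8312 × (19.50 + 17.8) × √17.6 = 0.0023 × 13.8312 × 37.30 × 4.1952 = 4.9779 mm/d
ETc = Kc × ET₀ = 1.01 × 4.9779 = 5.0277 mm/d
Over 7 days: 5.0277 × 7 = 35.194 mm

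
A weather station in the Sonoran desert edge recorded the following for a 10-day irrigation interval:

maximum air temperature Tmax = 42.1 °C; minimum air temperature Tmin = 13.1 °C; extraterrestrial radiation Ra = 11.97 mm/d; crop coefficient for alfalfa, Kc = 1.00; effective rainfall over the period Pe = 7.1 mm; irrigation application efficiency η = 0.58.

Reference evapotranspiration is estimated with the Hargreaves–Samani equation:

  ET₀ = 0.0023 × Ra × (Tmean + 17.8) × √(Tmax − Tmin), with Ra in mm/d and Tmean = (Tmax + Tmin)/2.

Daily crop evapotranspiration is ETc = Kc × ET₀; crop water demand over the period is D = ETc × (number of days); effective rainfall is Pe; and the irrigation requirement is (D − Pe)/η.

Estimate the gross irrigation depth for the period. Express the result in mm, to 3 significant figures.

104 mm

Tmean = (42.1 + 13.1)/2 = 27.60 °C
ET₀ = 0.0023 × 11.97 × (27.60 + 17.8) × √29.0 = 0.0023 × 11.97 × 45.40 × 5.3852 = 6.7310 mm/d
ETc = Kc × ET₀ = 1.00 × 6.7310 = 6.7310 mm/d
Crop demand D = ETc × 10 d = 6.7310 × 10 = 67.310 mm
D − Pe = 67.310 − 7.1 = 60.210 mm
Gross irrigation = 60.210 / 0.58 = 103.810 mm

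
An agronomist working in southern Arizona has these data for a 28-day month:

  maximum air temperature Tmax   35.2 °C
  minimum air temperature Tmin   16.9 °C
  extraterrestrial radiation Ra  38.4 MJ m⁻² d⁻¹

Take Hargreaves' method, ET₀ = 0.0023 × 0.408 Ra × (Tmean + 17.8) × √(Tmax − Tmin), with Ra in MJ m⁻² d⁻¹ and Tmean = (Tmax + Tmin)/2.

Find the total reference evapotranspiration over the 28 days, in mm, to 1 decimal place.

Tmean = (35.2 + 16.9)/2 = 26.05 °C
0.408 Ra = 0.408 × 38.4 = 15.6672 mm/d equivalent
ET₀ = 0.0023 × 15.6672 × (26.05 + 17.8) × √18.3 = 0.0023 × 15.6672 × 43.85 × 4.2778 = 6.7594 mm/d
Over 28 days: 6.7594 × 28 = 189.263 mm

189.3 mm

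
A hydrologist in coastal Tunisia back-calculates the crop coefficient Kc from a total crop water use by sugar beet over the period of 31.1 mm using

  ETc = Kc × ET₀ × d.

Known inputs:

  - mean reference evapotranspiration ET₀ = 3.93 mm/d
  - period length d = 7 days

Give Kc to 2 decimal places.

1.13

ETc = Kc × ET₀ × d  ⇒  Kc = ETc / (ET₀ × d)
Kc = 31.1 / (3.93 × 7) = 31.1 / 27.51 = 1.1305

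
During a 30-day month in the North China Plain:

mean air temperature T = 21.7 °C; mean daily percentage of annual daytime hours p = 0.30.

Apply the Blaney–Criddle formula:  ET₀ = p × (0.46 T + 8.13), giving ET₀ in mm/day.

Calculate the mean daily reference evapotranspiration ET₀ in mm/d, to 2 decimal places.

5.43 mm/d

ET₀ = 0.30 × (0.46 × 21.7 + 8.13) = 0.30 × 18.112 = 5.4336 mm/d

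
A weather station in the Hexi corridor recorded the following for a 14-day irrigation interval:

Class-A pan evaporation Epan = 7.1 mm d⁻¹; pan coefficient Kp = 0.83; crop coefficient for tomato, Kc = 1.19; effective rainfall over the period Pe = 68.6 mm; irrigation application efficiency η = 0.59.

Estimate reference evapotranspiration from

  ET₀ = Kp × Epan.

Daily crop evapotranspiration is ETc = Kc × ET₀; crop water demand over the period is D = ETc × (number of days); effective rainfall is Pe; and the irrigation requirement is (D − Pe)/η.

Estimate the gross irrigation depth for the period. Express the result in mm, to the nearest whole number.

50 mm

ET₀ = 0.83 × 7.1 = 5.8930 mm/d
ETc = Kc × ET₀ = 1.19 × 5.8930 = 7.0127 mm/d
Crop demand D = ETc × 14 d = 7.0127 × 14 = 98.178 mm
D − Pe = 98.178 − 68.6 = 29.578 mm
Gross irrigation = 29.578 / 0.59 = 50.132 mm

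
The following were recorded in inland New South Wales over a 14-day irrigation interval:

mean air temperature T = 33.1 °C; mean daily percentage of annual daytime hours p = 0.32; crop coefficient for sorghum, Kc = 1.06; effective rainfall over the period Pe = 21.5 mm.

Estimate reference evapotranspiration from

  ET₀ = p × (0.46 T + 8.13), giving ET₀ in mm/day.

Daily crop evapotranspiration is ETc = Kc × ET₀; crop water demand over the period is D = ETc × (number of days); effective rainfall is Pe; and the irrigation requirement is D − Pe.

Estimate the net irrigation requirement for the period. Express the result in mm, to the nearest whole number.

89 mm

ET₀ = 0.32 × (0.46 × 33.1 + 8.13) = 0.32 × 23.356 = 7.4739 mm/d
ETc = Kc × ET₀ = 1.06 × 7.4739 = 7.9223 mm/d
Crop demand D = ETc × 14 d = 7.9223 × 14 = 110.912 mm
D − Pe = 110.912 − 21.5 = 89.412 mm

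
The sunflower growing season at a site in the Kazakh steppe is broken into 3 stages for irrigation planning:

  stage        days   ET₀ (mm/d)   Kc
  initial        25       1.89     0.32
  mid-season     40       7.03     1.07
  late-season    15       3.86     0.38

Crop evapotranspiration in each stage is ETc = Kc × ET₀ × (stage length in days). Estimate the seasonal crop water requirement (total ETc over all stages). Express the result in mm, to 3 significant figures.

338 mm

initial: 0.32 × 1.89 × 25 = 15.12 mm
mid-season: 1.07 × 7.03 × 40 = 300.88 mm
late-season: 0.38 × 3.86 × 15 = 22.00 mm
Seasonal total = 338.00 mm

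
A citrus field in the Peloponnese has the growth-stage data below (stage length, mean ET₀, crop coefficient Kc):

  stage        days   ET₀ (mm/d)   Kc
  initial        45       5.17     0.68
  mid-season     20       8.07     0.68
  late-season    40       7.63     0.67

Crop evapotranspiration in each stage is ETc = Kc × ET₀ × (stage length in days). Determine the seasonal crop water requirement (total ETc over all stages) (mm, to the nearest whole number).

472 mm

initial: 0.68 × 5.17 × 45 = 158.20 mm
mid-season: 0.68 × 8.07 × 20 = 109.75 mm
late-season: 0.67 × 7.63 × 40 = 204.48 mm
Seasonal total = 472.43 mm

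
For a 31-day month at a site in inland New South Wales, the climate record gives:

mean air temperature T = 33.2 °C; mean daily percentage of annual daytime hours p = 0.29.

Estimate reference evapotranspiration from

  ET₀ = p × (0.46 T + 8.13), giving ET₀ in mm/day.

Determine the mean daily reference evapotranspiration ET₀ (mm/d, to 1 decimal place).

ET₀ = 0.29 × (0.46 × 33.2 + 8.13) = 0.29 × 23.402 = 6.7866 mm/d

6.8 mm/d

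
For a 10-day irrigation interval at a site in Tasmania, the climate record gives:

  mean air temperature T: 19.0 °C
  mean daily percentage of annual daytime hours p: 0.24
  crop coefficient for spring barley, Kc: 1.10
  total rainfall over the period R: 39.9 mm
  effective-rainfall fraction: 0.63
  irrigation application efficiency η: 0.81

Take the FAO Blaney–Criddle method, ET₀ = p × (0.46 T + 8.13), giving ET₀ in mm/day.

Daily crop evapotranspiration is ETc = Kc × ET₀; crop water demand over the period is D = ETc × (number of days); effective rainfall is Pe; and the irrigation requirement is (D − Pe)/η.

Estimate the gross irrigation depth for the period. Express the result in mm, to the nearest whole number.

ET₀ = 0.24 × (0.46 × 19.0 + 8.13) = 0.24 × 16.870 = 4.0488 mm/d
ETc = Kc × ET₀ = 1.10 × 4.0488 = 4.4537 mm/d
Crop demand D = ETc × 10 d = 4.4537 × 10 = 44.537 mm
Pe = 0.63 × 39.9 = 25.137 mm
D − Pe = 44.537 − 25.137 = 19.400 mm
Gross irrigation = 19.400 / 0.81 = 23.951 mm

24 mm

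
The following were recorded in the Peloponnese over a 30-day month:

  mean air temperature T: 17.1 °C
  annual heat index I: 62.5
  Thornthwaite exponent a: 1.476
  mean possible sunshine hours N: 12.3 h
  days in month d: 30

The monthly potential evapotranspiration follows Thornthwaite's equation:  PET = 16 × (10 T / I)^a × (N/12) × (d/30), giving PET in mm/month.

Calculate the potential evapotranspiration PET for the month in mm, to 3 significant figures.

72.4 mm

10T/I = 10 × 17.1 / 62.5 = 2.7360
(10T/I)^a = 2.7360^1.476 = 4.4176
Uncorrected PET = 16 × 4.4176 = 70.682 mm
Correction = (N/12)(d/30) = (12.3/12)(30/30) = 1.0250
PET = 70.682 × 1.0250 = 72.449 mm/month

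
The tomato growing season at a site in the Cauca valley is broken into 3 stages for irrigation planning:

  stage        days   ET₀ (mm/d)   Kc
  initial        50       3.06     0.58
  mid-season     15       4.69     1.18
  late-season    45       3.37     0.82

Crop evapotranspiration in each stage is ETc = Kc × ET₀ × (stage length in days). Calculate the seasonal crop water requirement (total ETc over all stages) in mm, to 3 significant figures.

initial: 0.58 × 3.06 × 50 = 88.74 mm
mid-season: 1.18 × 4.69 × 15 = 83.01 mm
late-season: 0.82 × 3.37 × 45 = 124.35 mm
Seasonal total = 296.10 mm

296 mm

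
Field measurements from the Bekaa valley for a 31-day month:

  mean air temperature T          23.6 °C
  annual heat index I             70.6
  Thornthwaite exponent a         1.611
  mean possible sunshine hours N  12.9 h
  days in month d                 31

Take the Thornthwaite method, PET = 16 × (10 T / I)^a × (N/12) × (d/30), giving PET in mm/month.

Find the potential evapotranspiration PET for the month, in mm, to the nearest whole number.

10T/I = 10 × 23.6 / 70.6 = 3.3428
(10T/I)^a = 3.3428^1.611 = 6.9878
Uncorrected PET = 16 × 6.9878 = 111.805 mm
Correction = (N/12)(d/30) = (12.9/12)(31/30) = 1.1108
PET = 111.805 × 1.1108 = 124.193 mm/month

124 mm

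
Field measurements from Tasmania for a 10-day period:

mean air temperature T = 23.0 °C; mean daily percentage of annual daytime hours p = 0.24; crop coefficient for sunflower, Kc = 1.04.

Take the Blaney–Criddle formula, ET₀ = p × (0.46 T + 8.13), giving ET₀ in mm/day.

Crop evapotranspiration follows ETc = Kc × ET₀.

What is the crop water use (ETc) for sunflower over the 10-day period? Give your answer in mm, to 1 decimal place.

ET₀ = 0.24 × (0.46 × 23.0 + 8.13) = 0.24 × 18.710 = 4.4904 mm/d
ETc = Kc × ET₀ = 1.04 × 4.4904 = 4.6700 mm/d
Over 10 days: 4.6700 × 10 = 46.700 mm

46.7 mm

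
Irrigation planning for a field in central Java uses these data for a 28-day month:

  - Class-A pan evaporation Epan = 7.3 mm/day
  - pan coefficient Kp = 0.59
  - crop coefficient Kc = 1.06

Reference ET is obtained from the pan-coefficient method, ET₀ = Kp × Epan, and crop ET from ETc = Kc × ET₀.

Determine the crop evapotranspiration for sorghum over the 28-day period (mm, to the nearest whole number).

ET₀ = 0.59 × 7.3 = 4.3070 mm/d
ETc = Kc × ET₀ = 1.06 × 4.3070 = 4.5654 mm/d
Over 28 days: 4.5654 × 28 = 127.831 mm

128 mm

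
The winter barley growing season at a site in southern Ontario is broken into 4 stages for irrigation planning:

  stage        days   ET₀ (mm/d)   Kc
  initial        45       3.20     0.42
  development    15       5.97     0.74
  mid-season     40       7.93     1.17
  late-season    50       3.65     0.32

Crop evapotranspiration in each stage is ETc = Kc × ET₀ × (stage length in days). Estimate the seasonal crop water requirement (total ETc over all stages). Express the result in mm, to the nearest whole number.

556 mm

initial: 0.42 × 3.20 × 45 = 60.48 mm
development: 0.74 × 5.97 × 15 = 66.27 mm
mid-season: 1.17 × 7.93 × 40 = 371.12 mm
late-season: 0.32 × 3.65 × 50 = 58.40 mm
Seasonal total = 556.27 mm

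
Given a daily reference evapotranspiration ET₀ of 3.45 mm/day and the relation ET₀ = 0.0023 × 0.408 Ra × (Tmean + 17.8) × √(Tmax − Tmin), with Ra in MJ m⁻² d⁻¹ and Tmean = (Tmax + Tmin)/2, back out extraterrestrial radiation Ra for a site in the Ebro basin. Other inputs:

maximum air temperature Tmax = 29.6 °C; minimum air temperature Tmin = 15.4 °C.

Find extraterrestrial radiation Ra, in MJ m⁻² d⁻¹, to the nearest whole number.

Tmean = (29.6+15.4)/2 = 22.50 °C; ΔT = 14.2
Ra = ET₀ / [0.0023 × 0.408 × (Tmean+17.8) × √ΔT]
   = 3.45 / (0.0023 × 0.408 × 40.30 × 3.7683) = 24.209 MJ m⁻² d⁻¹

24 MJ m⁻² d⁻¹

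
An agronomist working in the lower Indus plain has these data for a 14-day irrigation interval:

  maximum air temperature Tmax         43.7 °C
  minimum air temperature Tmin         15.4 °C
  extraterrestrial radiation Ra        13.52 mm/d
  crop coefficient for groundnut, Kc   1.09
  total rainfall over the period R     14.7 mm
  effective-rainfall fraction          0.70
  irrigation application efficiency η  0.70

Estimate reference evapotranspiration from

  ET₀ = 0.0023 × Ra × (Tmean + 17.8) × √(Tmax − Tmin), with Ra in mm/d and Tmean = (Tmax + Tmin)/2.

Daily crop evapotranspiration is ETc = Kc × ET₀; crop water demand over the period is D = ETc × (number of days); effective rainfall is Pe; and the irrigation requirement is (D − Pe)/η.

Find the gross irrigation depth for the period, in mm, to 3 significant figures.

Tmean = (43.7 + 15.4)/2 = 29.55 °C
ET₀ = 0.0023 × 13.52 × (29.55 + 17.8) × √28.3 = 0.0023 × 13.52 × 47.35 × 5.3198 = 7.8329 mm/d
ETc = Kc × ET₀ = 1.09 × 7.8329 = 8.5379 mm/d
Crop demand D = ETc × 14 d = 8.5379 × 14 = 119.531 mm
Pe = 0.70 × 14.7 = 10.290 mm
D − Pe = 119.531 − 10.290 = 109.241 mm
Gross irrigation = 109.241 / 0.70 = 156.059 mm

156 mm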